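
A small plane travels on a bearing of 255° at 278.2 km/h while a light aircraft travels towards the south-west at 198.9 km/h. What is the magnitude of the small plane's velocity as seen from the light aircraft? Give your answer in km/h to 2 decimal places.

145.31 km/h

Taking east as x and north as y: small plane velocity = (-268.721, -72.003) km/h; light aircraft velocity = (-140.644, -140.644) km/h.
Velocity of small plane relative to light aircraft = (-268.721, -72.003) − (-140.644, -140.644) = (-128.077, 68.640) km/h.
Magnitude = |(-128.077, 68.640)| = 145.311 km/h.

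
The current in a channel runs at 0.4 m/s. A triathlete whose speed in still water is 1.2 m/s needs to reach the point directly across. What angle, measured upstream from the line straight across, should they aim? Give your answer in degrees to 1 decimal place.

19.5°

To cancel the current, the upstream component of the triathlete's velocity must equal the flow: 1.2 sin θ = 0.4.
sin θ = 0.4 / 1.2 = 0.3333.
θ = arcsin(0.3333) = 19.471°.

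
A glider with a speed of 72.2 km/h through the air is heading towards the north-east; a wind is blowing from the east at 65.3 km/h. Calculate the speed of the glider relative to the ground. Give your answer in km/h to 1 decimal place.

Taking east as x and north as y: velocity relative to the air = (51.053, 51.053) km/h; the air relative to ground = (-65.300, 0.000) km/h.
Velocity relative to ground = (51.053, 51.053) + (-65.300, 0.000) = (-14.247, 51.053) km/h.
Speed = |(-14.247, 51.053)| = 53.004 km/h.

53.0 km/h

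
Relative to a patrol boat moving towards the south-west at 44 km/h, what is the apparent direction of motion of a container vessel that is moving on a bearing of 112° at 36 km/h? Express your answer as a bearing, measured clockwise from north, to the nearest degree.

Taking east as x and north as y: container vessel velocity = (33.379, -13.486) km/h; patrol boat velocity = (-31.113, -31.113) km/h.
Velocity of container vessel relative to patrol boat = (33.379, -13.486) − (-31.113, -31.113) = (64.491, 17.627) km/h.
Bearing = atan2(64.49, 17.63) = 74.71° clockwise from north.

075°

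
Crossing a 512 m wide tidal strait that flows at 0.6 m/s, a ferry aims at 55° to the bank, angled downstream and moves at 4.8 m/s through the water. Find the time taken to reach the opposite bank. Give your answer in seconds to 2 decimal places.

The component of the ferry's velocity perpendicular to the bank is 4.8 × sin 55° = 3.932 m/s.
Only the cross-stream component determines the crossing time; the current contributes nothing perpendicular to the bank.
Time = 512 / 3.932 = 130.216 s.

130.22 s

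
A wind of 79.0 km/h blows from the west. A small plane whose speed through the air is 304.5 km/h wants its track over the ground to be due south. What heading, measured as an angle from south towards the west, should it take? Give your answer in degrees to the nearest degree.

The wind pushes perpendicular to the desired track; the heading must have a component into the wind equal to 79.0 km/h: 304.5 sin θ = 79.0.
sin θ = 0.2594, so θ = 15.037°.

15°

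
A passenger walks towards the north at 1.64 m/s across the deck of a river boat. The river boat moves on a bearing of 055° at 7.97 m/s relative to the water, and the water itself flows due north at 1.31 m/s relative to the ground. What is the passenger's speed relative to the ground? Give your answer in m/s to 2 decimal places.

9.96 m/s

In east/north components (m/s): passenger relative to river boat = (0.000, 1.640); river boat relative to water = (6.529, 4.571); water relative to ground = (0.000, 1.310).
Sum = (6.529, 7.521) m/s.
Speed = |(6.529, 7.521)| = 9.960 m/s.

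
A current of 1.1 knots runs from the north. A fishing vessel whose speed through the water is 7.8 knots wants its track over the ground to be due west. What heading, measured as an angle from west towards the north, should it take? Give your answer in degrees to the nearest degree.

The current pushes perpendicular to the desired track; the heading must have a component into the current equal to 1.1 knots: 7.8 sin θ = 1.1.
sin θ = 0.1410, so θ = 8.107°.

8°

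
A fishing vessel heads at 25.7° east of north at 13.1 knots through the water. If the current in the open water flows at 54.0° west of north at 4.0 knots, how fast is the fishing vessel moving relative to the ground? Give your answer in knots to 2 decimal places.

Taking east as x and north as y: velocity relative to the water = (5.681, 11.804) knots; the water relative to ground = (-3.236, 2.351) knots.
Velocity relative to ground = (5.681, 11.804) + (-3.236, 2.351) = (2.445, 14.155) knots.
Speed = |(2.445, 14.155)| = 14.365 knots.

14.36 knots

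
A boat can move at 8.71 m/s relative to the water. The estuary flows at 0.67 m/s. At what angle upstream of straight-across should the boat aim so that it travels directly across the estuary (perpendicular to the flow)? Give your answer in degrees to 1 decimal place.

To cancel the current, the upstream component of the boat's velocity must equal the flow: 8.71 sin θ = 0.67.
sin θ = 0.67 / 8.71 = 0.0769.
θ = arcsin(0.0769) = 4.412°.

4.4°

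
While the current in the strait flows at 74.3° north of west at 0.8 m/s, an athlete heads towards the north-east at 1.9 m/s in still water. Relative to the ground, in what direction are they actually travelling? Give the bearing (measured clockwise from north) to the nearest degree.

Taking east as x and north as y: velocity relative to the water = (1.344, 1.344) m/s; the water relative to ground = (-0.216, 0.770) m/s.
Velocity relative to ground = (1.344, 1.344) + (-0.216, 0.770) = (1.127, 2.114) m/s.
Bearing = atan2(1.13, 2.11) = 28.07° clockwise from north.

028°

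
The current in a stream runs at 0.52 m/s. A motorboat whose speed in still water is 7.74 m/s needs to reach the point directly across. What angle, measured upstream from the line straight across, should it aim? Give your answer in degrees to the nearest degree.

To cancel the current, the upstream component of the motorboat's velocity must equal the flow: 7.74 sin θ = 0.52.
sin θ = 0.52 / 7.74 = 0.0672.
θ = arcsin(0.0672) = 3.852°.

4°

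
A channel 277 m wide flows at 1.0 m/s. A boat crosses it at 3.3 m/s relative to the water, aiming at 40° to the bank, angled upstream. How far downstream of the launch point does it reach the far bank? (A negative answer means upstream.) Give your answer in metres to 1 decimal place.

Perpendicular speed = 2.121 m/s; crossing time = 277 / 2.121 = 130.587 s.
Net downstream speed = -1.528 m/s.
Drift = -1.528 × 130.587 = -199.529 m (upstream).

-199.5 m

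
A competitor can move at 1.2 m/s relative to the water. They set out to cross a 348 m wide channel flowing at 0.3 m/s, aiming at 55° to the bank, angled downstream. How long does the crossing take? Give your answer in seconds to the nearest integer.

The component of the competitor's velocity perpendicular to the bank is 1.2 × sin 55° = 0.983 m/s.
The flow acts along the bank and has no component across it.
Time = 348 / 0.983 = 354.025 s.

354 s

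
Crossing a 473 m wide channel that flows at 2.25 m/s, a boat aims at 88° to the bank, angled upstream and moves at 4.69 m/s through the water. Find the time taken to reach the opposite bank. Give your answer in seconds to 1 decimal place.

The component of the boat's velocity perpendicular to the bank is 4.69 × sin 88° = 4.687 m/s.
Only the cross-stream component determines the crossing time; the current contributes nothing perpendicular to the bank.
Time = 473 / 4.687 = 100.914 s.

100.9 s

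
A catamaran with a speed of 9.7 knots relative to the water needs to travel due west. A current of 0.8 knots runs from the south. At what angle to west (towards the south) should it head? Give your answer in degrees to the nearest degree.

The current pushes perpendicular to the desired track; the heading must have a component into the current equal to 0.8 knots: 9.7 sin θ = 0.8.
sin θ = 0.0825, so θ = 4.731°.

5°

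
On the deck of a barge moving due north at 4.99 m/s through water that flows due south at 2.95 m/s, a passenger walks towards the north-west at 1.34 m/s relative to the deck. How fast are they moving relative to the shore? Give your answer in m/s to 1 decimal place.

3.1 m/s

In east/north components (m/s): passenger relative to barge = (-0.948, 0.948); barge relative to water = (0.000, 4.990); water relative to ground = (0.000, -2.950).
Sum = (-0.948, 2.988) m/s.
Speed = |(-0.948, 2.988)| = 3.134 m/s.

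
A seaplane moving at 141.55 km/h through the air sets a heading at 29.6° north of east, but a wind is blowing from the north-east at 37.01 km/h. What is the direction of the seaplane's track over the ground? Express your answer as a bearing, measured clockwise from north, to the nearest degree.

Taking east as x and north as y: velocity relative to the air = (123.077, 69.917) km/h; the air relative to ground = (-26.170, -26.170) km/h.
Velocity relative to ground = (123.077, 69.917) + (-26.170, -26.170) = (96.907, 43.747) km/h.
Bearing = atan2(96.91, 43.75) = 65.70° clockwise from north.

066°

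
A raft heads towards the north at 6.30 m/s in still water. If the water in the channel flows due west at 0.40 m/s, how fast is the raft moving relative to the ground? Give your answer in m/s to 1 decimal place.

6.3 m/s

Taking east as x and north as y: velocity relative to the water = (0.000, 6.300) m/s; the water relative to ground = (-0.400, 0.000) m/s.
Velocity relative to ground = (0.000, 6.300) + (-0.400, 0.000) = (-0.400, 6.300) m/s.
Speed = |(-0.400, 6.300)| = 6.313 m/s.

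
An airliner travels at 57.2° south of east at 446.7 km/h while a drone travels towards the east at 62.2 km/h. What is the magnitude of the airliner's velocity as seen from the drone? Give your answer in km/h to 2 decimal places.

Taking east as x and north as y: airliner velocity = (241.981, -375.481) km/h; drone velocity = (62.200, 0.000) km/h.
Velocity of airliner relative to drone = (241.981, -375.481) − (62.200, 0.000) = (179.781, -375.481) km/h.
Magnitude = |(179.781, -375.481)| = 416.302 km/h.

416.30 km/h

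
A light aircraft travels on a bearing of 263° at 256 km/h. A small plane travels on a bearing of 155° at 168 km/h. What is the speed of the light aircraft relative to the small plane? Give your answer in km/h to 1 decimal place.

Taking east as x and north as y: light aircraft velocity = (-254.092, -31.199) km/h; small plane velocity = (71.000, -152.260) km/h.
Velocity of light aircraft relative to small plane = (-254.092, -31.199) − (71.000, -152.260) = (-325.092, 121.061) km/h.
Magnitude = |(-325.092, 121.061)| = 346.901 km/h.

346.9 km/h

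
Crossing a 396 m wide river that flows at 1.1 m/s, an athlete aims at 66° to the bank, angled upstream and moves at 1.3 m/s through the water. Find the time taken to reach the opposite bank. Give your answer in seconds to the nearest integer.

The component of the athlete's velocity perpendicular to the bank is 1.3 × sin 66° = 1.188 m/s.
Only the cross-stream component determines the crossing time; the current contributes nothing perpendicular to the bank.
Time = 396 / 1.188 = 333.443 s.

333 s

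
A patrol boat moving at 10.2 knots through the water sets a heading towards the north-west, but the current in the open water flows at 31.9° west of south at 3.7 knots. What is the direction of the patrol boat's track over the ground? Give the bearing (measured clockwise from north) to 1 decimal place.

293.9°

Taking east as x and north as y: velocity relative to the water = (-7.212, 7.212) knots; the water relative to ground = (-1.955, -3.141) knots.
Velocity relative to ground = (-7.212, 7.212) + (-1.955, -3.141) = (-9.168, 4.071) knots.
Bearing = atan2(-9.17, 4.07) = 293.95° clockwise from north.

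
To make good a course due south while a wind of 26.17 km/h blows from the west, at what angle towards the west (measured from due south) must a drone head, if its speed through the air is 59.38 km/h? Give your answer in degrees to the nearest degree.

The wind pushes perpendicular to the desired track; the heading must have a component into the wind equal to 26.17 km/h: 59.38 sin θ = 26.17.
sin θ = 0.4407, so θ = 26.150°.

26°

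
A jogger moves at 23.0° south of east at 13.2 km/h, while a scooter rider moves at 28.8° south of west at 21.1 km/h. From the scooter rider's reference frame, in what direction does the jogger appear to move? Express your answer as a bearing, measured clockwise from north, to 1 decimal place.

080.7°

Taking east as x and north as y: jogger velocity = (12.151, -5.158) km/h; scooter rider velocity = (-18.490, -10.165) km/h.
Velocity of jogger relative to scooter rider = (12.151, -5.158) − (-18.490, -10.165) = (30.641, 5.007) km/h.
Bearing = atan2(30.64, 5.01) = 80.72° clockwise from north.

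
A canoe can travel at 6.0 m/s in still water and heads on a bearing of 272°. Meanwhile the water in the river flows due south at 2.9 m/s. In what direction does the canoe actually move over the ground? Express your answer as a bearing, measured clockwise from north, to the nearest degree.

Taking east as x and north as y: velocity relative to the water = (-5.996, 0.209) m/s; the water relative to ground = (0.000, -2.900) m/s.
Velocity relative to ground = (-5.996, 0.209) + (0.000, -2.900) = (-5.996, -2.691) m/s.
Bearing = atan2(-6.00, -2.69) = 245.83° clockwise from north.

246°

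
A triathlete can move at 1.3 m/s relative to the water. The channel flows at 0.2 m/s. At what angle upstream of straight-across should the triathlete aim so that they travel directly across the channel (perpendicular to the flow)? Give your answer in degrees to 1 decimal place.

To cancel the current, the upstream component of the triathlete's velocity must equal the flow: 1.3 sin θ = 0.2.
sin θ = 0.2 / 1.3 = 0.1538.
θ = arcsin(0.1538) = 8.850°.

8.8°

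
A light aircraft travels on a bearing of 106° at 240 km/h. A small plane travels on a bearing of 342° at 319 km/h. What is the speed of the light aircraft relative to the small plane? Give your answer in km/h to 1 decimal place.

495.0 km/h

Taking east as x and north as y: light aircraft velocity = (230.703, -66.153) km/h; small plane velocity = (-98.576, 303.387) km/h.
Velocity of light aircraft relative to small plane = (230.703, -66.153) − (-98.576, 303.387) = (329.279, -369.540) km/h.
Magnitude = |(329.279, -369.540)| = 494.959 km/h.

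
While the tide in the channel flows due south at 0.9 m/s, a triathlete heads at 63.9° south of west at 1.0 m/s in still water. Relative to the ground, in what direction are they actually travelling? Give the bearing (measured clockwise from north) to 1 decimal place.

193.7°

Taking east as x and north as y: velocity relative to the water = (-0.440, -0.898) m/s; the water relative to ground = (0.000, -0.900) m/s.
Velocity relative to ground = (-0.440, -0.898) + (0.000, -0.900) = (-0.440, -1.798) m/s.
Bearing = atan2(-0.44, -1.80) = 193.75° clockwise from north.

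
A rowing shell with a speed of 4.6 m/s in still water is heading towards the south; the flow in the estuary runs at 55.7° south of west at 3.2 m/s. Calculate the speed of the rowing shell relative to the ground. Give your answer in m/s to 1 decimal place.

7.5 m/s

Taking east as x and north as y: velocity relative to the water = (0.000, -4.600) m/s; the water relative to ground = (-1.803, -2.644) m/s.
Velocity relative to ground = (0.000, -4.600) + (-1.803, -2.644) = (-1.803, -7.244) m/s.
Speed = |(-1.803, -7.244)| = 7.465 m/s.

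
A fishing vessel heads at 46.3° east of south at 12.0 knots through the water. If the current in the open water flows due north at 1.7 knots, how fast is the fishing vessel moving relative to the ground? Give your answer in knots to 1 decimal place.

Taking east as x and north as y: velocity relative to the water = (8.676, -8.291) knots; the water relative to ground = (0.000, 1.700) knots.
Velocity relative to ground = (8.676, -8.291) + (0.000, 1.700) = (8.676, -6.591) knots.
Speed = |(8.676, -6.591)| = 10.895 knots.

10.9 knots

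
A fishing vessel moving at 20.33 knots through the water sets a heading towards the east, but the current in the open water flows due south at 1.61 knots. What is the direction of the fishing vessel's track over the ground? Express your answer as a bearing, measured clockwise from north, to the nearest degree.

Taking east as x and north as y: velocity relative to the water = (20.330, 0.000) knots; the water relative to ground = (0.000, -1.610) knots.
Velocity relative to ground = (20.330, 0.000) + (0.000, -1.610) = (20.330, -1.610) knots.
Bearing = atan2(20.33, -1.61) = 94.53° clockwise from north.

095°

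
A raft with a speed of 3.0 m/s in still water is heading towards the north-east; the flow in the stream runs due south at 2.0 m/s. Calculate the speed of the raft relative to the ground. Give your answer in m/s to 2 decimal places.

Taking east as x and north as y: velocity relative to the water = (2.121, 2.121) m/s; the water relative to ground = (0.000, -2.000) m/s.
Velocity relative to ground = (2.121, 2.121) + (0.000, -2.000) = (2.121, 0.121) m/s.
Speed = |(2.121, 0.121)| = 2.125 m/s.

2.12 m/s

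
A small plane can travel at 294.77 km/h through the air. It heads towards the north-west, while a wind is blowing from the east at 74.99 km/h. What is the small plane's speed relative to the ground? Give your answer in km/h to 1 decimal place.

Taking east as x and north as y: velocity relative to the air = (-208.434, 208.434) km/h; the air relative to ground = (-74.990, 0.000) km/h.
Velocity relative to ground = (-208.434, 208.434) + (-74.990, 0.000) = (-283.424, 208.434) km/h.
Speed = |(-283.424, 208.434)| = 351.815 km/h.

351.8 km/h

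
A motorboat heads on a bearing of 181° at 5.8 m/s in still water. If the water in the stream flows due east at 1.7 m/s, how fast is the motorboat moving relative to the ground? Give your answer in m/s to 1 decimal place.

6.0 m/s

Taking east as x and north as y: velocity relative to the water = (-0.101, -5.799) m/s; the water relative to ground = (1.700, 0.000) m/s.
Velocity relative to ground = (-0.101, -5.799) + (1.700, 0.000) = (1.599, -5.799) m/s.
Speed = |(1.599, -5.799)| = 6.015 m/s.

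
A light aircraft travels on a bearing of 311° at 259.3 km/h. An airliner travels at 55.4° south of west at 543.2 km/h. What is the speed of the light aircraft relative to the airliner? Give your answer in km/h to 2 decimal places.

Taking east as x and north as y: light aircraft velocity = (-195.696, 170.116) km/h; airliner velocity = (-308.453, -447.128) km/h.
Velocity of light aircraft relative to airliner = (-195.696, 170.116) − (-308.453, -447.128) = (112.757, 617.244) km/h.
Magnitude = |(112.757, 617.244)| = 627.458 km/h.

627.46 km/h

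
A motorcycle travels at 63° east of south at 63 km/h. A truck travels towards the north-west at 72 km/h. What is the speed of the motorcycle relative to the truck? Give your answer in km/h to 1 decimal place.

133.3 km/h

Taking east as x and north as y: motorcycle velocity = (56.133, -28.601) km/h; truck velocity = (-50.912, 50.912) km/h.
Velocity of motorcycle relative to truck = (56.133, -28.601) − (-50.912, 50.912) = (107.045, -79.513) km/h.
Magnitude = |(107.045, -79.513)| = 133.345 km/h.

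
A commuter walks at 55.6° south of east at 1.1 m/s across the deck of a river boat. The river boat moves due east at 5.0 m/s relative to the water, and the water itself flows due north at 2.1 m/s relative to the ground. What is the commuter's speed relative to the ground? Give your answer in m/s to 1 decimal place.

In east/north components (m/s): commuter relative to river boat = (0.621, -0.908); river boat relative to water = (5.000, 0.000); water relative to ground = (0.000, 2.100).
Sum = (5.621, 1.192) m/s.
Speed = |(5.621, 1.192)| = 5.747 m/s.

5.7 m/s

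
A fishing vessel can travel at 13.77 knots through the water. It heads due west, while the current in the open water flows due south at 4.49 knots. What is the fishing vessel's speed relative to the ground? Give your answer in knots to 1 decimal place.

14.5 knots

Taking east as x and north as y: velocity relative to the water = (-13.770, 0.000) knots; the water relative to ground = (0.000, -4.490) knots.
Velocity relative to ground = (-13.770, 0.000) + (0.000, -4.490) = (-13.770, -4.490) knots.
Speed = |(-13.770, -4.490)| = 14.484 knots.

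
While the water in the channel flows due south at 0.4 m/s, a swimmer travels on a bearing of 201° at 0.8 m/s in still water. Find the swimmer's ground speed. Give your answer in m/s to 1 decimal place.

1.2 m/s

Taking east as x and north as y: velocity relative to the water = (-0.287, -0.747) m/s; the water relative to ground = (0.000, -0.400) m/s.
Velocity relative to ground = (-0.287, -0.747) + (0.000, -0.400) = (-0.287, -1.147) m/s.
Speed = |(-0.287, -1.147)| = 1.182 m/s.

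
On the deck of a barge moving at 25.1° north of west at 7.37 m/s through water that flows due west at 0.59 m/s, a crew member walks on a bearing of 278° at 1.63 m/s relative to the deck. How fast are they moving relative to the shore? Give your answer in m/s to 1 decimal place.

9.5 m/s

In east/north components (m/s): crew member relative to barge = (-1.614, 0.227); barge relative to water = (-6.674, 3.126); water relative to ground = (-0.590, 0.000).
Sum = (-8.878, 3.353) m/s.
Speed = |(-8.878, 3.353)| = 9.490 m/s.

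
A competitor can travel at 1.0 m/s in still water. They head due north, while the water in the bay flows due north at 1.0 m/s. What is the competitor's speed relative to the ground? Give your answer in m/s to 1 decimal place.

Taking east as x and north as y: velocity relative to the water = (0.000, 1.000) m/s; the water relative to ground = (0.000, 1.000) m/s.
Velocity relative to ground = (0.000, 1.000) + (0.000, 1.000) = (0.000, 2.000) m/s.
Speed = |(0.000, 2.000)| = 2.000 m/s.

2.0 m/s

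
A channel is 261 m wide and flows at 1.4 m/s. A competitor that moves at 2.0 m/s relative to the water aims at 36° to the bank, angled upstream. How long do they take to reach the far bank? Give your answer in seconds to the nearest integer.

The component of the competitor's velocity perpendicular to the bank is 2.0 × sin 36° = 1.176 m/s.
Only the cross-stream component determines the crossing time; the current contributes nothing perpendicular to the bank.
Time = 261 / 1.176 = 222.020 s.

222 s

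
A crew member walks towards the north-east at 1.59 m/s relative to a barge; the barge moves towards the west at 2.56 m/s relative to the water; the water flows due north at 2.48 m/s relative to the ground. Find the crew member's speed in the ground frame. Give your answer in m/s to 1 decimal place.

3.9 m/s

In east/north components (m/s): crew member relative to barge = (1.124, 1.124); barge relative to water = (-2.560, 0.000); water relative to ground = (0.000, 2.480).
Sum = (-1.436, 3.604) m/s.
Speed = |(-1.436, 3.604)| = 3.880 m/s.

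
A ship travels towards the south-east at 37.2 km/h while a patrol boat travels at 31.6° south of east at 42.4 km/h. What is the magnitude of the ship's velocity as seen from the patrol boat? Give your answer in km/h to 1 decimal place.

Taking east as x and north as y: ship velocity = (26.304, -26.304) km/h; patrol boat velocity = (36.113, -22.217) km/h.
Velocity of ship relative to patrol boat = (26.304, -26.304) − (36.113, -22.217) = (-9.809, -4.087) km/h.
Magnitude = |(-9.809, -4.087)| = 10.626 km/h.

10.6 km/h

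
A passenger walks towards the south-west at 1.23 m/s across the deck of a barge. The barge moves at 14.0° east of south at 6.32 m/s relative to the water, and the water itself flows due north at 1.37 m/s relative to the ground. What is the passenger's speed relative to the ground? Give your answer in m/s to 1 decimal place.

In east/north components (m/s): passenger relative to barge = (-0.870, -0.870); barge relative to water = (1.529, -6.132); water relative to ground = (0.000, 1.370).
Sum = (0.659, -5.632) m/s.
Speed = |(0.659, -5.632)| = 5.670 m/s.

5.7 m/s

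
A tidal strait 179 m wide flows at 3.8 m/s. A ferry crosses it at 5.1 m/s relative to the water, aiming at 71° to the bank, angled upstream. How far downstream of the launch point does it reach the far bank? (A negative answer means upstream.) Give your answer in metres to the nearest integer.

79 m

Perpendicular speed = 4.822 m/s; crossing time = 179 / 4.822 = 37.120 s.
Net downstream speed = 2.140 m/s.
Drift = 2.140 × 37.120 = 79.423 m (downstream).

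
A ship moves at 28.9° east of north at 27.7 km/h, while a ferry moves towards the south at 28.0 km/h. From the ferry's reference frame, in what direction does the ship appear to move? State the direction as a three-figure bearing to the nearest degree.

Taking east as x and north as y: ship velocity = (13.387, 24.250) km/h; ferry velocity = (0.000, -28.000) km/h.
Velocity of ship relative to ferry = (13.387, 24.250) − (0.000, -28.000) = (13.387, 52.250) km/h.
Bearing = atan2(13.39, 52.25) = 14.37° clockwise from north.

014°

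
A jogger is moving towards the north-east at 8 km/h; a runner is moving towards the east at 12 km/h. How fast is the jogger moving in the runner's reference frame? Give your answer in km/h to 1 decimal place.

Taking east as x and north as y: jogger velocity = (5.657, 5.657) km/h; runner velocity = (12.000, 0.000) km/h.
Velocity of jogger relative to runner = (5.657, 5.657) − (12.000, 0.000) = (-6.343, 5.657) km/h.
Magnitude = |(-6.343, 5.657)| = 8.499 km/h.

8.5 km/h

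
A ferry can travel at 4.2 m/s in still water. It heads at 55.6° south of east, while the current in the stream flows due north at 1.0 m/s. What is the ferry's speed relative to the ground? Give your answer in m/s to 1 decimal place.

Taking east as x and north as y: velocity relative to the water = (2.373, -3.465) m/s; the water relative to ground = (0.000, 1.000) m/s.
Velocity relative to ground = (2.373, -3.465) + (0.000, 1.000) = (2.373, -2.465) m/s.
Speed = |(2.373, -2.465)| = 3.422 m/s.

3.4 m/s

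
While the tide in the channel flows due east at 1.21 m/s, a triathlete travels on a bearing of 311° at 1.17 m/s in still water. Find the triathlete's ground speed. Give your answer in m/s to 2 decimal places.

Taking east as x and north as y: velocity relative to the water = (-0.883, 0.768) m/s; the water relative to ground = (1.210, 0.000) m/s.
Velocity relative to ground = (-0.883, 0.768) + (1.210, 0.000) = (0.327, 0.768) m/s.
Speed = |(0.327, 0.768)| = 0.834 m/s.

0.83 m/s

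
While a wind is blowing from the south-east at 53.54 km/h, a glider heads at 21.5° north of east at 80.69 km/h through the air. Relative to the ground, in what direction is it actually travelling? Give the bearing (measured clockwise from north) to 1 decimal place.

Taking east as x and north as y: velocity relative to the air = (75.075, 29.573) km/h; the air relative to ground = (-37.858, 37.858) km/h.
Velocity relative to ground = (75.075, 29.573) + (-37.858, 37.858) = (37.217, 67.431) km/h.
Bearing = atan2(37.22, 67.43) = 28.90° clockwise from north.

028.9°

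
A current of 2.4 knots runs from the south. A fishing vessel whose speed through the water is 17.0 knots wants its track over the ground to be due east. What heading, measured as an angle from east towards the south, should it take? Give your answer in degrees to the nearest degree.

The current pushes perpendicular to the desired track; the heading must have a component into the current equal to 2.4 knots: 17.0 sin θ = 2.4.
sin θ = 0.1412, so θ = 8.116°.

8°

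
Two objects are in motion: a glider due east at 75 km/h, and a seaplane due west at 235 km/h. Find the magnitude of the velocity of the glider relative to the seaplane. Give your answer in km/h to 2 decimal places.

310.00 km/h

Taking east as x and north as y: glider velocity = (75.000, 0.000) km/h; seaplane velocity = (-235.000, 0.000) km/h.
Velocity of glider relative to seaplane = (75.000, 0.000) − (-235.000, 0.000) = (310.000, 0.000) km/h.
Magnitude = |(310.000, 0.000)| = 310.000 km/h.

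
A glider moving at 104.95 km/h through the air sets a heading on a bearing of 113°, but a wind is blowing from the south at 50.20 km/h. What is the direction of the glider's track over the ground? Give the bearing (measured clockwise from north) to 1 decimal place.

084.6°

Taking east as x and north as y: velocity relative to the air = (96.607, -41.007) km/h; the air relative to ground = (0.000, 50.200) km/h.
Velocity relative to ground = (96.607, -41.007) + (0.000, 50.200) = (96.607, 9.193) km/h.
Bearing = atan2(96.61, 9.19) = 84.56° clockwise from north.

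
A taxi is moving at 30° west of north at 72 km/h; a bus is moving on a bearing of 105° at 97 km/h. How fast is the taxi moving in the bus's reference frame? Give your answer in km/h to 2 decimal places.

Taking east as x and north as y: taxi velocity = (-36.000, 62.354) km/h; bus velocity = (93.695, -25.105) km/h.
Velocity of taxi relative to bus = (-36.000, 62.354) − (93.695, -25.105) = (-129.695, 87.459) km/h.
Magnitude = |(-129.695, 87.459)| = 156.428 km/h.

156.43 km/h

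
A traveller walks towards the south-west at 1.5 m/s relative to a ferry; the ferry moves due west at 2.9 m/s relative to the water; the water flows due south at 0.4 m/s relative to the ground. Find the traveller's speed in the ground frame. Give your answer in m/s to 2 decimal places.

4.22 m/s

In east/north components (m/s): traveller relative to ferry = (-1.061, -1.061); ferry relative to water = (-2.900, 0.000); water relative to ground = (0.000, -0.400).
Sum = (-3.961, -1.461) m/s.
Speed = |(-3.961, -1.461)| = 4.221 m/s.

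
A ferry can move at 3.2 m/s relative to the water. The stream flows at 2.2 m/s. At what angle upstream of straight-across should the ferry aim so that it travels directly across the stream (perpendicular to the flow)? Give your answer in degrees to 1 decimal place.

To cancel the current, the upstream component of the ferry's velocity must equal the flow: 3.2 sin θ = 2.2.
sin θ = 2.2 / 3.2 = 0.6875.
θ = arcsin(0.6875) = 43.433°.

43.4°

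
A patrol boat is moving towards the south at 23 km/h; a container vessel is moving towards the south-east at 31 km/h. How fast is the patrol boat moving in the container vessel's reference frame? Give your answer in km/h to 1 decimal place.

Taking east as x and north as y: patrol boat velocity = (0.000, -23.000) km/h; container vessel velocity = (21.920, -21.920) km/h.
Velocity of patrol boat relative to container vessel = (0.000, -23.000) − (21.920, -21.920) = (-21.920, -1.080) km/h.
Magnitude = |(-21.920, -1.080)| = 21.947 km/h.

21.9 km/h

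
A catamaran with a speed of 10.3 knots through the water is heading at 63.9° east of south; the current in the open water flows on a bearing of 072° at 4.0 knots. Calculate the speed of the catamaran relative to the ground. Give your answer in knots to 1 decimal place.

13.5 knots

Taking east as x and north as y: velocity relative to the water = (9.250, -4.531) knots; the water relative to ground = (3.804, 1.236) knots.
Velocity relative to ground = (9.250, -4.531) + (3.804, 1.236) = (13.054, -3.295) knots.
Speed = |(13.054, -3.295)| = 13.463 knots.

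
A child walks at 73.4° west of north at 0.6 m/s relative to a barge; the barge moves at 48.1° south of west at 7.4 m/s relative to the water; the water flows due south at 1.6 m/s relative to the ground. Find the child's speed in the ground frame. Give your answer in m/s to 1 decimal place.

In east/north components (m/s): child relative to barge = (-0.575, 0.171); barge relative to water = (-4.942, -5.508); water relative to ground = (0.000, -1.600).
Sum = (-5.517, -6.936) m/s.
Speed = |(-5.517, -6.936)| = 8.863 m/s.

8.9 m/s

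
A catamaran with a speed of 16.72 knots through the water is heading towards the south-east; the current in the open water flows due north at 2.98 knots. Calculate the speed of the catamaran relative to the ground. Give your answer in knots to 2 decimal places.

14.76 knots

Taking east as x and north as y: velocity relative to the water = (11.823, -11.823) knots; the water relative to ground = (0.000, 2.980) knots.
Velocity relative to ground = (11.823, -11.823) + (0.000, 2.980) = (11.823, -8.843) knots.
Speed = |(11.823, -8.843)| = 14.764 knots.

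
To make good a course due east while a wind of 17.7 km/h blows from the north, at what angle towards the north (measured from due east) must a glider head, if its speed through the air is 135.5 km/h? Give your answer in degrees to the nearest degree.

8°

The wind pushes perpendicular to the desired track; the heading must have a component into the wind equal to 17.7 km/h: 135.5 sin θ = 17.7.
sin θ = 0.1306, so θ = 7.506°.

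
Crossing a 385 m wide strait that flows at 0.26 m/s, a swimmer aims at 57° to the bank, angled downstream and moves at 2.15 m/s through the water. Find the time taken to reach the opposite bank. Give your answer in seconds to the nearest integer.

The component of the swimmer's velocity perpendicular to the bank is 2.15 × sin 57° = 1.803 m/s.
The current is parallel to the bank, so it does not affect the crossing time.
Time = 385 / 1.803 = 213.516 s.

214 s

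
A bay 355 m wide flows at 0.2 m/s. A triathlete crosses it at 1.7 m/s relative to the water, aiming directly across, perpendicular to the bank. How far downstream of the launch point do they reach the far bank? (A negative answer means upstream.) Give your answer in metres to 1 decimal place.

41.8 m

Perpendicular speed = 1.700 m/s; crossing time = 355 / 1.700 = 208.824 s.
Net downstream speed = 0.200 m/s.
Drift = 0.200 × 208.824 = 41.765 m (downstream).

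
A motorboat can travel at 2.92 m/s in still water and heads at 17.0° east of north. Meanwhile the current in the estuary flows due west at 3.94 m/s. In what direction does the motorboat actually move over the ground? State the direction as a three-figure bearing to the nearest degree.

312°

Taking east as x and north as y: velocity relative to the water = (0.854, 2.792) m/s; the water relative to ground = (-3.940, 0.000) m/s.
Velocity relative to ground = (0.854, 2.792) + (-3.940, 0.000) = (-3.086, 2.792) m/s.
Bearing = atan2(-3.09, 2.79) = 312.14° clockwise from north.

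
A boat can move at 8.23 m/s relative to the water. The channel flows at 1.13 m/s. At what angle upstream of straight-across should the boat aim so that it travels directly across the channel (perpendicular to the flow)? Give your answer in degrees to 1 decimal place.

To cancel the current, the upstream component of the boat's velocity must equal the flow: 8.23 sin θ = 1.13.
sin θ = 1.13 / 8.23 = 0.1373.
θ = arcsin(0.1373) = 7.892°.

7.9°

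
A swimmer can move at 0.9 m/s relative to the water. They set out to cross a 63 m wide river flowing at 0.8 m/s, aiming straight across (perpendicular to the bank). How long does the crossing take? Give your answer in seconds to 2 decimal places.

70.00 s

The component of the swimmer's velocity perpendicular to the bank is 0.9 m/s.
The flow acts along the bank and has no component across it.
Time = 63 / 0.900 = 70.000 s.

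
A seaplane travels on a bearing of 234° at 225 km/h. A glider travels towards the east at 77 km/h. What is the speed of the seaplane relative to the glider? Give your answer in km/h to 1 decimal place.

Taking east as x and north as y: seaplane velocity = (-182.029, -132.252) km/h; glider velocity = (77.000, 0.000) km/h.
Velocity of seaplane relative to glider = (-182.029, -132.252) − (77.000, 0.000) = (-259.029, -132.252) km/h.
Magnitude = |(-259.029, -132.252)| = 290.837 km/h.

290.8 km/h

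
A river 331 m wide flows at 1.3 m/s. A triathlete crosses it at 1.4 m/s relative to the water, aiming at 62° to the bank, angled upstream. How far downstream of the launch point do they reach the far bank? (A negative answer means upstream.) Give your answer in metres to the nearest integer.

Perpendicular speed = 1.236 m/s; crossing time = 331 / 1.236 = 267.772 s.
Net downstream speed = 0.643 m/s.
Drift = 0.643 × 267.772 = 172.108 m (downstream).

172 m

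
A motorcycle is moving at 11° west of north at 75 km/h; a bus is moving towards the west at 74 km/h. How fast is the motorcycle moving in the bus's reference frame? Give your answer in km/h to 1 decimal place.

94.8 km/h

Taking east as x and north as y: motorcycle velocity = (-14.311, 73.622) km/h; bus velocity = (-74.000, 0.000) km/h.
Velocity of motorcycle relative to bus = (-14.311, 73.622) − (-74.000, 0.000) = (59.689, 73.622) km/h.
Magnitude = |(59.689, 73.622)| = 94.779 km/h.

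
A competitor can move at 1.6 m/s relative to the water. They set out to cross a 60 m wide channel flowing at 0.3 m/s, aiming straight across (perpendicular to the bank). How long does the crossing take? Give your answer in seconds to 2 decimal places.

The component of the competitor's velocity perpendicular to the bank is 1.6 m/s.
The flow acts along the bank and has no component across it.
Time = 60 / 1.600 = 37.500 s.

37.50 s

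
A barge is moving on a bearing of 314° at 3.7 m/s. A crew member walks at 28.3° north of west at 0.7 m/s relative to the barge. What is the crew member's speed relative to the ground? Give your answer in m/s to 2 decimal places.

4.38 m/s

Taking east as x and north as y: barge velocity = (-2.662, 2.570) m/s; crew member velocity relative to barge = (-0.616, 0.332) m/s.
Velocity relative to ground = (-2.662, 2.570) + (-0.616, 0.332) = (-3.278, 2.902) m/s.
Speed = |(-3.278, 2.902)| = 4.378 m/s.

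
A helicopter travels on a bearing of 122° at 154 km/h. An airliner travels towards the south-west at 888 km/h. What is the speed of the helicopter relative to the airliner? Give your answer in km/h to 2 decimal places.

Taking east as x and north as y: helicopter velocity = (130.599, -81.608) km/h; airliner velocity = (-627.911, -627.911) km/h.
Velocity of helicopter relative to airliner = (130.599, -81.608) − (-627.911, -627.911) = (758.510, 546.303) km/h.
Magnitude = |(758.510, 546.303)| = 934.765 km/h.

934.76 km/h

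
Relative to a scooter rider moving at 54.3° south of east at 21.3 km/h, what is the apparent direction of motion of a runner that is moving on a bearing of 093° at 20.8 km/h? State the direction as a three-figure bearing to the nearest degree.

027°

Taking east as x and north as y: runner velocity = (20.771, -1.089) km/h; scooter rider velocity = (12.429, -17.297) km/h.
Velocity of runner relative to scooter rider = (20.771, -1.089) − (12.429, -17.297) = (8.342, 16.209) km/h.
Bearing = atan2(8.34, 16.21) = 27.23° clockwise from north.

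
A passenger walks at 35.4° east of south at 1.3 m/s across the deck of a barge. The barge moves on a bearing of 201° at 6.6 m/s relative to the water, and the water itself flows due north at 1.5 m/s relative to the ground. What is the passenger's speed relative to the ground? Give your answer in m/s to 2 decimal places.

In east/north components (m/s): passenger relative to barge = (0.753, -1.060); barge relative to water = (-2.365, -6.162); water relative to ground = (0.000, 1.500).
Sum = (-1.612, -5.721) m/s.
Speed = |(-1.612, -5.721)| = 5.944 m/s.

5.94 m/s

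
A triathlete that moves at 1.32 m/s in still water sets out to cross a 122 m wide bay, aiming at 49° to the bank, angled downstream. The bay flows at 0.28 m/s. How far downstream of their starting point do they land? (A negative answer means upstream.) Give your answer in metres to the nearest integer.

Perpendicular speed = 0.996 m/s; crossing time = 122 / 0.996 = 122.463 s.
Net downstream speed = 1.146 m/s.
Drift = 1.146 × 122.463 = 140.343 m (downstream).

140 m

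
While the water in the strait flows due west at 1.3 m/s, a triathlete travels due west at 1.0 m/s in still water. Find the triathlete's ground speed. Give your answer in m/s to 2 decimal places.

Taking east as x and north as y: velocity relative to the water = (-1.000, 0.000) m/s; the water relative to ground = (-1.300, 0.000) m/s.
Velocity relative to ground = (-1.000, 0.000) + (-1.300, 0.000) = (-2.300, 0.000) m/s.
Speed = |(-2.300, 0.000)| = 2.300 m/s.

2.30 m/s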